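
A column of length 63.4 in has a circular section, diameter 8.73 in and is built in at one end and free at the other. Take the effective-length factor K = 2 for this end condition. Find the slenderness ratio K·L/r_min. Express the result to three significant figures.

λ ≈ 58.1

For a solid circle r = d/4 = 8.73/4 = 2.182 in
L_e = K·L = 2 × 63.4 = 126.8 in
λ = L_e / r_min = 126.80 / 2.182 = 58.1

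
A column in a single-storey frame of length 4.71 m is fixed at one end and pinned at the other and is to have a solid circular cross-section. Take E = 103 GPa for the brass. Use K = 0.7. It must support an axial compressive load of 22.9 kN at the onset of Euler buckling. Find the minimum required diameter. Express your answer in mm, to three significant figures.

d ≈ 47.3 mm

L_e = K·L = 0.7 × 4.71 = 3.297 m
Required I = P_cr·L_e²/(π²E) = 2.290×10^4 × 3.297² / (π² × 1.03×10^11) = 2.449×10^-7 m⁴
I_req = 2.449×10^5 mm⁴
Solid circle: I = πd⁴/64  ⇒  d = (64I/π)^(1/4) = (64×2.449×10^5/π)^(1/4) = 47.3 mm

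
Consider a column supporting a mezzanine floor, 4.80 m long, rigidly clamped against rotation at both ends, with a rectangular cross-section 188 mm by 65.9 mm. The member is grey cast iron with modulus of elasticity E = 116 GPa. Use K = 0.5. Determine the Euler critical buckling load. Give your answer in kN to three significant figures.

Buckling occurs about the weak axis: I_min = h·b³/12 with b = 65.9 mm (the shorter side).
I_min = 188×65.9³/12 = 4.484×10^6 mm⁴
I = 4.484×10^6 mm⁴ = 4.484×10^-6 m⁴
Effective length L_e = K·L = 0.5 × 4.80 = 2.400 m
P_cr = π²EI / L_e² = π² × 116×10⁹ × 4.484×10^-6 / 2.400² = 8.912×10^5 N

P_cr ≈ 891 kN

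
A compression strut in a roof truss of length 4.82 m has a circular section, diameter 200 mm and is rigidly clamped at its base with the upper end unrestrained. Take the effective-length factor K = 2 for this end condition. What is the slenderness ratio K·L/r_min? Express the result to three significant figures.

λ ≈ 193

For a solid circle r = d/4 = 200/4 = 50.00 mm
L_e = K·L = 2 × 4.82 m = 9.640 m = 9640.0 mm
λ = L_e / r_min = 9640.0 / 50.00 = 193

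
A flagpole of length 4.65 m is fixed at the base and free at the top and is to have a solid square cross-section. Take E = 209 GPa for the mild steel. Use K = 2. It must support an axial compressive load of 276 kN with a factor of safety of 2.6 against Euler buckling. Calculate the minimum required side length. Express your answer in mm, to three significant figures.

Required P_cr = n·P = 2.6 × 276 = 717.6 kN
L_e = K·L = 2 × 4.65 = 9.300 m
Required I = P_cr·L_e²/(π²E) = 7.176×10^5 × 9.300² / (π² × 2.09×10^11) = 3.009×10^-5 m⁴
I_req = 3.009×10^7 mm⁴
Solid square: I = a⁴/12  ⇒  a = (12I)^(1/4) = (12×3.009×10^7)^(1/4) = 138 mm

a ≈ 138 mm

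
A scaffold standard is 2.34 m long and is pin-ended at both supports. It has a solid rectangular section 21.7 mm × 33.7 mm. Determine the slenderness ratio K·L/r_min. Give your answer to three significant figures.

Buckling occurs about the weak axis: I_min = h·b³/12 with b = 21.7 mm (the shorter side).
I_min = 33.7×21.7³/12 = 2.870×10^4 mm⁴
A = 731.3 mm²;  r_min = √(I/A) = √(2.870×10^4/731.3) = 6.264 mm
L_e = K·L = 1 × 2.34 m = 2.340 m = 2340.0 mm
λ = L_e / r_min = 2340.0 / 6.264 = 374

λ ≈ 374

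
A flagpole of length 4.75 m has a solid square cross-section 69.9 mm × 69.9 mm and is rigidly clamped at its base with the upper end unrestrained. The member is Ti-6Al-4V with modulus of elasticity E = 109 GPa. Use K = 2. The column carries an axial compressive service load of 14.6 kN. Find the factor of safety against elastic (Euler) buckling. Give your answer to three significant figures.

I = a⁴/12 = 69.9⁴/12 = 1.989×10^6 mm⁴
I = 1.989×10^6 mm⁴ = 1.989×10^-6 m⁴
Effective length L_e = K·L = 2 × 4.75 = 9.500 m
P_cr = π²EI / L_e² = π² × 109×10⁹ × 1.989×10^-6 / 9.500² = 2.371×10^4 N
Factor of safety n = P_cr / P = 23.714 / 14.6 = 1.62

n ≈ 1.62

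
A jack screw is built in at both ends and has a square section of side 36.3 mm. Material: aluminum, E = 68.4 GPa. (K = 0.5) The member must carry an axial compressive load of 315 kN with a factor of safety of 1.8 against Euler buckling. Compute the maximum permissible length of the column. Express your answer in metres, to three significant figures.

I = a⁴/12 = 36.3⁴/12 = 1.447×10^5 mm⁴
I = 1.447×10^-7 m⁴
Required critical load P_cr = n·P = 1.8 × 315 = 567.0 kN = 5.670×10^5 N
From P_cr = π²EI/(K·L)²:  L = (1/K)·√(π²EI/P_cr) = (1/0.5)·√(π²×6.84×10^10×1.447×10^-7/5.670×10^5)
L = 0.830 m

L_max ≈ 0.830 m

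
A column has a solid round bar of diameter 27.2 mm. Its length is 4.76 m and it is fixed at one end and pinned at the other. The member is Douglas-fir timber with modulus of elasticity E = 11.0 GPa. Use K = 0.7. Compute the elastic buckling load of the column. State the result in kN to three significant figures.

I = πd⁴/64 = π×27.2⁴/64 = 2.687×10^4 mm⁴
I = 2.687×10^4 mm⁴ = 2.687×10^-8 m⁴
Effective length L_e = K·L = 0.7 × 4.76 = 3.332 m
P_cr = π²EI / L_e² = π² × 11.0×10⁹ × 2.687×10^-8 / 3.332² = 262.7 N

P_cr ≈ 0.263 kN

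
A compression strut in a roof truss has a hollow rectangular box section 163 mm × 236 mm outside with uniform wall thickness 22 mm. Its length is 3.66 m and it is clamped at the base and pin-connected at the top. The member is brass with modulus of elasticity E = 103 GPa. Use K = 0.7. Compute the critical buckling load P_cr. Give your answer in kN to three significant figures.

Inner dimensions: h_i = 236 − 2×22 = 192.0 mm, b_i = 163 − 2×22 = 119.0 mm
Weak-axis I_min = (h_o·b_o³ − h_i·b_i³)/12 with b_o = 163, b_i = 119.0 mm (shorter outer/inner sides).
I_min = (236×163³ − 192.0×119.0³)/12 = 5.821×10^7 mm⁴
I = 5.821×10^7 mm⁴ = 5.821×10^-5 m⁴
Effective length L_e = K·L = 0.7 × 3.66 = 2.562 m
P_cr = π²EI / L_e² = π² × 103×10⁹ × 5.821×10^-5 / 2.562² = 9.015×10^6 N

P_cr ≈ 9020 kN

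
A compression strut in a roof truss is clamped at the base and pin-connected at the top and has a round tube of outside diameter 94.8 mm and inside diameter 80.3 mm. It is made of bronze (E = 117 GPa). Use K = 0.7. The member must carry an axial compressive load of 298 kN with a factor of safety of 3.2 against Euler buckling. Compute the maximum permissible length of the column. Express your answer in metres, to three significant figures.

d_o = 94.8 mm, d_i = 80.3 mm
I = π(d_o⁴ − d_i⁴)/64 = π(94.8⁴ − 80.30⁴)/64 = 1.924×10^6 mm⁴
I = 1.924×10^-6 m⁴
Required critical load P_cr = n·P = 3.2 × 298 = 953.6 kN = 9.536×10^5 N
From P_cr = π²EI/(K·L)²:  L = (1/K)·√(π²EI/P_cr) = (1/0.7)·√(π²×1.17×10^11×1.924×10^-6/9.536×10^5)
L = 2.18 m

L_max ≈ 2.18 m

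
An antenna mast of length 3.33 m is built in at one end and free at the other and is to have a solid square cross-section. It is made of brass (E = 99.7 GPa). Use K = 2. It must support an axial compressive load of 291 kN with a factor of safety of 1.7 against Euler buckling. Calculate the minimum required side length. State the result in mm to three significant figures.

a ≈ 128 mm

Required P_cr = n·P = 1.7 × 291 = 494.7 kN
L_e = K·L = 2 × 3.33 = 6.660 m
Required I = P_cr·L_e²/(π²E) = 4.947×10^5 × 6.660² / (π² × 9.97×10^10) = 2.230×10^-5 m⁴
I_req = 2.230×10^7 mm⁴
Solid square: I = a⁴/12  ⇒  a = (12I)^(1/4) = (12×2.230×10^7)^(1/4) = 128 mm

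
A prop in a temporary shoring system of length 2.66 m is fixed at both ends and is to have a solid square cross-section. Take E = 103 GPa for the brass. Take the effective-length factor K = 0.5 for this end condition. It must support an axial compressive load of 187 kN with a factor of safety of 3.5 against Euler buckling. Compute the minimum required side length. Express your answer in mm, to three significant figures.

a ≈ 60.8 mm

Required P_cr = n·P = 3.5 × 187 = 654.5 kN
L_e = K·L = 0.5 × 2.66 = 1.330 m
Required I = P_cr·L_e²/(π²E) = 6.545×10^5 × 1.330² / (π² × 1.03×10^11) = 1.139×10^-6 m⁴
I_req = 1.139×10^6 mm⁴
Solid square: I = a⁴/12  ⇒  a = (12I)^(1/4) = (12×1.139×10^6)^(1/4) = 60.8 mm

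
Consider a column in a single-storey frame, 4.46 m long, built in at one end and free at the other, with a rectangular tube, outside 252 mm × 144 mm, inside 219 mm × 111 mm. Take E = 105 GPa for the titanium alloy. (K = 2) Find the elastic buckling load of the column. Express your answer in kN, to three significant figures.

Weak-axis I_min = (h_o·b_o³ − h_i·b_i³)/12 with b_o = 144, b_i = 111.0 mm (shorter outer/inner sides).
I_min = (252×144³ − 219.0×111.0³)/12 = 3.775×10^7 mm⁴
I = 3.775×10^7 mm⁴ = 3.775×10^-5 m⁴
Effective length L_e = K·L = 2 × 4.46 = 8.920 m
P_cr = π²EI / L_e² = π² × 105×10⁹ × 3.775×10^-5 / 8.920² = 4.916×10^5 N

P_cr ≈ 492 kN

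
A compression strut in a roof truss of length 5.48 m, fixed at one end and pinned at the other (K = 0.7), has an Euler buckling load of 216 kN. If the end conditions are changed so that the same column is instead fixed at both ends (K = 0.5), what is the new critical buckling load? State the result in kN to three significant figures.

P_cr ≈ 423 kN

P_cr ∝ 1/K², so P_cr,new = P_cr,old × (K_old/K_new)² = 216 × (0.7/0.5)²
= 216 × 1.960 = 423 kN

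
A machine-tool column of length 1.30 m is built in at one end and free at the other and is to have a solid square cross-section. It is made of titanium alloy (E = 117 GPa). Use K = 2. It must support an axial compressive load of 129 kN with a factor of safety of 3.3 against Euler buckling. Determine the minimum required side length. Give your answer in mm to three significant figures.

a ≈ 73.9 mm

Required P_cr = n·P = 3.3 × 129 = 425.7 kN
L_e = K·L = 2 × 1.30 = 2.600 m
Required I = P_cr·L_e²/(π²E) = 4.257×10^5 × 2.600² / (π² × 1.17×10^11) = 2.492×10^-6 m⁴
I_req = 2.492×10^6 mm⁴
Solid square: I = a⁴/12  ⇒  a = (12I)^(1/4) = (12×2.492×10^6)^(1/4) = 73.9 mm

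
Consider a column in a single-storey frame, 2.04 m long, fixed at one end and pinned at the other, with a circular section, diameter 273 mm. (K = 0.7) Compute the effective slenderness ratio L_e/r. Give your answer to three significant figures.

λ ≈ 20.9

I = πd⁴/64 = π×273⁴/64 = 2.727×10^8 mm⁴
A = 5.853×10^4 mm²;  r_min = √(I/A) = √(2.727×10^8/5.853×10^4) = 68.25 mm
L_e = K·L = 0.7 × 2.04 m = 1.428 m = 1428.0 mm
λ = L_e / r_min = 1428.0 / 68.25 = 20.9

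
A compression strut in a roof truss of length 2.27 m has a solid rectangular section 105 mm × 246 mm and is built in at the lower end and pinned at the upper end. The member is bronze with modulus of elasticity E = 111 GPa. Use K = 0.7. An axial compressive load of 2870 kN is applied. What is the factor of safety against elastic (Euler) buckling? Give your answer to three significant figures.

Buckling occurs about the weak axis: I_min = h·b³/12 with b = 105 mm (the shorter side).
I_min = 246×105³/12 = 2.373×10^7 mm⁴
I = 2.373×10^7 mm⁴ = 2.373×10^-5 m⁴
Effective length L_e = K·L = 0.7 × 2.27 = 1.589 m
P_cr = π²EI / L_e² = π² × 111×10⁹ × 2.373×10^-5 / 1.589² = 1.030×10^7 N
Factor of safety n = P_cr / P = 10297 / 2870 = 3.59

n ≈ 3.59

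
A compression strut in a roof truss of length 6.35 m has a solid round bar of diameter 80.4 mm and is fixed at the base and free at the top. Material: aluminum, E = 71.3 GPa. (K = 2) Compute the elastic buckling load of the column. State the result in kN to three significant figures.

I = πd⁴/64 = π×80.4⁴/64 = 2.051×10^6 mm⁴
I = 2.051×10^6 mm⁴ = 2.051×10^-6 m⁴
Effective length L_e = K·L = 2 × 6.35 = 12.70 m
P_cr = π²EI / L_e² = π² × 71.3×10⁹ × 2.051×10^-6 / 12.70² = 8.949×10^3 N

P_cr ≈ 8.95 kN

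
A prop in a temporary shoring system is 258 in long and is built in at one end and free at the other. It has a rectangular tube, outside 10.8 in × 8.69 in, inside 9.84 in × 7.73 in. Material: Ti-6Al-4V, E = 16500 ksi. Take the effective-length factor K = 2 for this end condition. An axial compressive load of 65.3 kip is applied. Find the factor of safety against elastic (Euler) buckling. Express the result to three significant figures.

Weak-axis I_min = (h_o·b_o³ − h_i·b_i³)/12 with b_o = 8.69, b_i = 7.730 in (shorter outer/inner sides).
I_min = (10.8×8.69³ − 9.840×7.730³)/12 = 211.9 in⁴
Effective length L_e = K·L = 2 × 258 = 516.0 in
P_cr = π²EI / L_e² = π² × 16500×10³ × 211.9 / 516.0² = 1.296×10^5 lb
Factor of safety n = P_cr / P = 129.58 / 65.3 = 1.98

n ≈ 1.98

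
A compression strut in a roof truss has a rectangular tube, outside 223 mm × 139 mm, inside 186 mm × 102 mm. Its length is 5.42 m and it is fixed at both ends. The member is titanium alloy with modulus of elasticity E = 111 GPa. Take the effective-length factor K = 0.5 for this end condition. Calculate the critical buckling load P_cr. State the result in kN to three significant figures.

P_cr ≈ 4990 kN

Weak-axis I_min = (h_o·b_o³ − h_i·b_i³)/12 with b_o = 139, b_i = 102.0 mm (shorter outer/inner sides).
I_min = (223×139³ − 186.0×102.0³)/12 = 3.346×10^7 mm⁴
I = 3.346×10^7 mm⁴ = 3.346×10^-5 m⁴
Effective length L_e = K·L = 0.5 × 5.42 = 2.710 m
P_cr = π²EI / L_e² = π² × 111×10⁹ × 3.346×10^-5 / 2.710² = 4.991×10^6 N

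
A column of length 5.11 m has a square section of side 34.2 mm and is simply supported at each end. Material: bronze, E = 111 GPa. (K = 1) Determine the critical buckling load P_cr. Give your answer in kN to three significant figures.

I = a⁴/12 = 34.2⁴/12 = 1.140×10^5 mm⁴
I = 1.140×10^5 mm⁴ = 1.140×10^-7 m⁴
Effective length L_e = K·L = 1 × 5.11 = 5.110 m
P_cr = π²EI / L_e² = π² × 111×10⁹ × 1.140×10^-7 / 5.110² = 4.783×10^3 N

P_cr ≈ 4.78 kN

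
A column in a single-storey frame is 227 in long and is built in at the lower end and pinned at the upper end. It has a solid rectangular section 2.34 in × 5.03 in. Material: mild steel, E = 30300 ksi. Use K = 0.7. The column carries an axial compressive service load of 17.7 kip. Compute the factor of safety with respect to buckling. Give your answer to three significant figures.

n ≈ 3.59

Buckling occurs about the weak axis: I_min = h·b³/12 with b = 2.34 in (the shorter side).
I_min = 5.03×2.34³/12 = 5.371 in⁴
Effective length L_e = K·L = 0.7 × 227 = 158.9 in
P_cr = π²EI / L_e² = π² × 30300×10³ × 5.371 / 158.9² = 6.361×10^4 lb
Factor of safety n = P_cr / P = 63.611 / 17.7 = 3.59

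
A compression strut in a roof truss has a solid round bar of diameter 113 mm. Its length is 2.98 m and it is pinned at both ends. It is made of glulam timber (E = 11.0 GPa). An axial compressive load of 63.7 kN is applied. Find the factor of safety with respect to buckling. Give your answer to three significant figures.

n ≈ 1.54

I = πd⁴/64 = π×113⁴/64 = 8.004×10^6 mm⁴
I = 8.004×10^6 mm⁴ = 8.004×10^-6 m⁴
Effective length L_e = K·L = 1 × 2.98 = 2.980 m
P_cr = π²EI / L_e² = π² × 11.0×10⁹ × 8.004×10^-6 / 2.980² = 9.785×10^4 N
Factor of safety n = P_cr / P = 97.846 / 63.7 = 1.54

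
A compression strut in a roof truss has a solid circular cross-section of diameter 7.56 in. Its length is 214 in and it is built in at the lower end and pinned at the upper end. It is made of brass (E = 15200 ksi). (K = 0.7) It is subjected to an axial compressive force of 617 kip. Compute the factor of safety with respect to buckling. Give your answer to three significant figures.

I = πd⁴/64 = π×7.56⁴/64 = 160.3 in⁴
Effective length L_e = K·L = 0.7 × 214 = 149.8 in
P_cr = π²EI / L_e² = π² × 15200×10³ × 160.3 / 149.8² = 1.072×10^6 lb
Factor of safety n = P_cr / P = 1072.0 / 617 = 1.74

n ≈ 1.74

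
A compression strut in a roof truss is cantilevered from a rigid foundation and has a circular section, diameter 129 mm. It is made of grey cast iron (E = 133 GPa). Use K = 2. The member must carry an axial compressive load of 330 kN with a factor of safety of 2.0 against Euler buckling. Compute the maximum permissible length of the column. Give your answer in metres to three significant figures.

I = πd⁴/64 = π×129⁴/64 = 1.359×10^7 mm⁴
I = 1.359×10^-5 m⁴
Required critical load P_cr = n·P = 2.0 × 330 = 660.0 kN = 6.600×10^5 N
From P_cr = π²EI/(K·L)²:  L = (1/K)·√(π²EI/P_cr) = (1/2)·√(π²×1.33×10^11×1.359×10^-5/6.600×10^5)
L = 2.60 m

L_max ≈ 2.60 m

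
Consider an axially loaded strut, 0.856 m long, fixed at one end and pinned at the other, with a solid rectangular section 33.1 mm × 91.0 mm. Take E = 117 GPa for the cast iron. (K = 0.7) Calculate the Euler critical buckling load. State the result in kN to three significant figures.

Buckling occurs about the weak axis: I_min = h·b³/12 with b = 33.1 mm (the shorter side).
I_min = 91.0×33.1³/12 = 2.750×10^5 mm⁴
I = 2.750×10^5 mm⁴ = 2.750×10^-7 m⁴
Effective length L_e = K·L = 0.7 × 0.856 = 0.5992 m
P_cr = π²EI / L_e² = π² × 117×10⁹ × 2.750×10^-7 / 0.5992² = 8.845×10^5 N

P_cr ≈ 884 kN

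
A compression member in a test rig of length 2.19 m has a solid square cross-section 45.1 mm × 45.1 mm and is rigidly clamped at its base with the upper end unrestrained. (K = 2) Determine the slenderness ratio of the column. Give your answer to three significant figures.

For a square r = a/√12 = 45.1/√12 = 13.02 mm
L_e = K·L = 2 × 2.19 m = 4.380 m = 4380.0 mm
λ = L_e / r_min = 4380.0 / 13.02 = 336

λ ≈ 336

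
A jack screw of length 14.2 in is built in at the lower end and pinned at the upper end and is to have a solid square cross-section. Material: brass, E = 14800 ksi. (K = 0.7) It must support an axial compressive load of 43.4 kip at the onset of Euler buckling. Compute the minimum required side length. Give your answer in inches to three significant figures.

L_e = K·L = 0.7 × 14.2 = 9.940 in
Required I = P_cr·L_e²/(π²E) = 4.340×10^4 × 9.940² / (π² × 1.48×10^7) = 2.936×10^-2 in⁴
Solid square: I = a⁴/12  ⇒  a = (12I)^(1/4) = (12×2.936×10^-2)^(1/4) = 0.770 in

a ≈ 0.770 in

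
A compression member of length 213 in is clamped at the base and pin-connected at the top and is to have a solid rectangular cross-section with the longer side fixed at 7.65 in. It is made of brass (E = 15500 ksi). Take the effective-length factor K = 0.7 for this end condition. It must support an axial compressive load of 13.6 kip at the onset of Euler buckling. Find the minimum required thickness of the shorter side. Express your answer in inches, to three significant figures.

b ≈ 1.46 in

L_e = K·L = 0.7 × 213 = 149.1 in
Required I = P_cr·L_e²/(π²E) = 1.360×10^4 × 149.1² / (π² × 1.55×10^7) = 1.976 in⁴
Rectangle, weak axis: I_min = h·b³/12 with h = 7.65 in fixed  ⇒  b = (12I/h)^(1/3) = 1.46 in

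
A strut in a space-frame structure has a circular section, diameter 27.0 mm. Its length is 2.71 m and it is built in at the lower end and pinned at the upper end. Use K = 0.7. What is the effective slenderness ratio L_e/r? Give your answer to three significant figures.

For a solid circle r = d/4 = 27.0/4 = 6.750 mm
L_e = K·L = 0.7 × 2.71 m = 1.897 m = 1897.0 mm
λ = L_e / r_min = 1897.0 / 6.750 = 281

λ ≈ 281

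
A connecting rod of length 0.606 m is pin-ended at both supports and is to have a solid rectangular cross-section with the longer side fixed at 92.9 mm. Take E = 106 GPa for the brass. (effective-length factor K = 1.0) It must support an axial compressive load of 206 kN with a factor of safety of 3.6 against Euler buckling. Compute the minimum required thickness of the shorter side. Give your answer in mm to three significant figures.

b ≈ 32.3 mm

Required P_cr = n·P = 3.6 × 206 = 741.6 kN
L_e = K·L = 1 × 0.606 = 0.6060 m
Required I = P_cr·L_e²/(π²E) = 7.416×10^5 × 0.6060² / (π² × 1.06×10^11) = 2.603×10^-7 m⁴
I_req = 2.603×10^5 mm⁴
Rectangle, weak axis: I_min = h·b³/12 with h = 92.9 mm fixed  ⇒  b = (12I/h)^(1/3) = 32.3 mm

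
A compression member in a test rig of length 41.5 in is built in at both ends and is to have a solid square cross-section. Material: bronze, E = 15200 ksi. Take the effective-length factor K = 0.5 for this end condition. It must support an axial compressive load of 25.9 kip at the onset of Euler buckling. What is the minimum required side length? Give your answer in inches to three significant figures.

a ≈ 0.972 in

L_e = K·L = 0.5 × 41.5 = 20.75 in
Required I = P_cr·L_e²/(π²E) = 2.590×10^4 × 20.75² / (π² × 1.52×10^7) = 7.433×10^-2 in⁴
Solid square: I = a⁴/12  ⇒  a = (12I)^(1/4) = (12×7.433×10^-2)^(1/4) = 0.972 in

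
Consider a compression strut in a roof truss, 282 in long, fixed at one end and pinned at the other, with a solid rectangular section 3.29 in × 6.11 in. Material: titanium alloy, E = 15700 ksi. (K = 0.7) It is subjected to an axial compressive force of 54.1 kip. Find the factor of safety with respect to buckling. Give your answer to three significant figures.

Buckling occurs about the weak axis: I_min = h·b³/12 with b = 3.29 in (the shorter side).
I_min = 6.11×3.29³/12 = 18.13 in⁴
Effective length L_e = K·L = 0.7 × 282 = 197.4 in
P_cr = π²EI / L_e² = π² × 15700×10³ × 18.13 / 197.4² = 7.210×10^4 lb
Factor of safety n = P_cr / P = 72.103 / 54.1 = 1.33

n ≈ 1.33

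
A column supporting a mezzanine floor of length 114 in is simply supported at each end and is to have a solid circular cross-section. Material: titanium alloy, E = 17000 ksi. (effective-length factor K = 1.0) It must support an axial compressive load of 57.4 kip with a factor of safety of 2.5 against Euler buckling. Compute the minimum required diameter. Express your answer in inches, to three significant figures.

d ≈ 3.88 in

Required P_cr = n·P = 2.5 × 57.4 = 143.5 kip
L_e = K·L = 1 × 114 = 114.0 in
Required I = P_cr·L_e²/(π²E) = 1.435×10^5 × 114.0² / (π² × 1.70×10^7) = 11.12 in⁴
Solid circle: I = πd⁴/64  ⇒  d = (64I/π)^(1/4) = (64×11.12/π)^(1/4) = 3.88 in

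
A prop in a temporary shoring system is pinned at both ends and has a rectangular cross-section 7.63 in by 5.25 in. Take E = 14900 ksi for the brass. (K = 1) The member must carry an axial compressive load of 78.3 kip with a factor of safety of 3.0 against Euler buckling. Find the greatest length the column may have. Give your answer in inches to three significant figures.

Buckling occurs about the weak axis: I_min = h·b³/12 with b = 5.25 in (the shorter side).
I_min = 7.63×5.25³/12 = 92.01 in⁴
Required critical load P_cr = n·P = 3.0 × 78.3 = 234.9 kip = 2.349×10^5 lb
From P_cr = π²EI/(K·L)²:  L = (1/K)·√(π²EI/P_cr) = (1/1)·√(π²×1.49×10^7×92.01/2.349×10^5)
L = 240 in

L_max ≈ 240 in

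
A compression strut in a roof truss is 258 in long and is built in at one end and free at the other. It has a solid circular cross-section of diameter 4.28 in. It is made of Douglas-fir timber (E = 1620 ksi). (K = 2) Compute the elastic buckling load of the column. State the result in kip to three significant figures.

P_cr ≈ 0.989 kip

I = πd⁴/64 = π×4.28⁴/64 = 16.47 in⁴
Effective length L_e = K·L = 2 × 258 = 516.0 in
P_cr = π²EI / L_e² = π² × 1620×10³ × 16.47 / 516.0² = 989.1 lb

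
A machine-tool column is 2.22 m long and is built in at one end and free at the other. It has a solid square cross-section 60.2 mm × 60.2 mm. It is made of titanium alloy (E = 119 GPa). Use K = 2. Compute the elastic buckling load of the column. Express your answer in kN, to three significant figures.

I = a⁴/12 = 60.2⁴/12 = 1.094×10^6 mm⁴
I = 1.094×10^6 mm⁴ = 1.094×10^-6 m⁴
Effective length L_e = K·L = 2 × 2.22 = 4.440 m
P_cr = π²EI / L_e² = π² × 119×10⁹ × 1.094×10^-6 / 4.440² = 6.521×10^4 N

P_cr ≈ 65.2 kN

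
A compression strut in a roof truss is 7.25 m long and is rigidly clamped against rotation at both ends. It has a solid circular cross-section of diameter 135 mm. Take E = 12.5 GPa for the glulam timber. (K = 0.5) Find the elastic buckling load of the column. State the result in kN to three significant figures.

P_cr ≈ 153 kN

I = πd⁴/64 = π×135⁴/64 = 1.630×10^7 mm⁴
I = 1.630×10^7 mm⁴ = 1.630×10^-5 m⁴
Effective length L_e = K·L = 0.5 × 7.25 = 3.625 m
P_cr = π²EI / L_e² = π² × 12.5×10⁹ × 1.630×10^-5 / 3.625² = 1.531×10^5 N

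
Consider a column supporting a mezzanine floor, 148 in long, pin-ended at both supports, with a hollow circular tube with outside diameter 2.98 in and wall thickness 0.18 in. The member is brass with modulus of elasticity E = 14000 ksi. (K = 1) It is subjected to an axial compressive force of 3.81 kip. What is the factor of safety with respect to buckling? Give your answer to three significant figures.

Inner diameter d_i = 2.98 − 2×0.18 = 2.620 in
I = π(d_o⁴ − d_i⁴)/64 = π(2.98⁴ − 2.620⁴)/64 = 1.558 in⁴
Effective length L_e = K·L = 1 × 148 = 148.0 in
P_cr = π²EI / L_e² = π² × 14000×10³ × 1.558 / 148.0² = 9.829×10^3 lb
Factor of safety n = P_cr / P = 9.8288 / 3.81 = 2.58

n ≈ 2.58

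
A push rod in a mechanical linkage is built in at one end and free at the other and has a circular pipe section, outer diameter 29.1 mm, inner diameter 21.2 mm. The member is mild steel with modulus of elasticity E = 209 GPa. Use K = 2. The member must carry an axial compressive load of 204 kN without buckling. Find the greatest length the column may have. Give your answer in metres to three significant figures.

d_o = 29.1 mm, d_i = 21.2 mm
I = π(d_o⁴ − d_i⁴)/64 = π(29.1⁴ − 21.20⁴)/64 = 2.528×10^4 mm⁴
I = 2.528×10^-8 m⁴
At the buckling limit P_cr = P = 2.040×10^5 N
From P_cr = π²EI/(K·L)²:  L = (1/K)·√(π²EI/P_cr) = (1/2)·√(π²×2.09×10^11×2.528×10^-8/2.040×10^5)
L = 0.253 m

L_max ≈ 0.253 m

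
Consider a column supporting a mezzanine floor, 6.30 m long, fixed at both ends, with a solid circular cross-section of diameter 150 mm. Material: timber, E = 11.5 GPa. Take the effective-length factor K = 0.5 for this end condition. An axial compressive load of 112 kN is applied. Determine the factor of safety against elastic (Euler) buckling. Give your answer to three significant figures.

n ≈ 2.54

I = πd⁴/64 = π×150⁴/64 = 2.485×10^7 mm⁴
I = 2.485×10^7 mm⁴ = 2.485×10^-5 m⁴
Effective length L_e = K·L = 0.5 × 6.30 = 3.150 m
P_cr = π²EI / L_e² = π² × 11.5×10⁹ × 2.485×10^-5 / 3.150² = 2.843×10^5 N
Factor of safety n = P_cr / P = 284.26 / 112 = 2.54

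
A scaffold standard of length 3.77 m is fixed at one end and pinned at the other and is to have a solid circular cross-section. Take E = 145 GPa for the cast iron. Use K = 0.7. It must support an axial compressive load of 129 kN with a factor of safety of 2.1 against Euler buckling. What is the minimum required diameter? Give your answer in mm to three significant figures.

d ≈ 72.0 mm

Required P_cr = n·P = 2.1 × 129 = 270.9 kN
L_e = K·L = 0.7 × 3.77 = 2.639 m
Required I = P_cr·L_e²/(π²E) = 2.709×10^5 × 2.639² / (π² × 1.45×10^11) = 1.318×10^-6 m⁴
I_req = 1.318×10^6 mm⁴
Solid circle: I = πd⁴/64  ⇒  d = (64I/π)^(1/4) = (64×1.318×10^6/π)^(1/4) = 72.0 mm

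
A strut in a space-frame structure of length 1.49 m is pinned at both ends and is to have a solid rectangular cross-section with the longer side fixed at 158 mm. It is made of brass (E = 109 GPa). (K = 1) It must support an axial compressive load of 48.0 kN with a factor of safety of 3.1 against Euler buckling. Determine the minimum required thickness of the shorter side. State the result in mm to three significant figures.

b ≈ 28.6 mm

Required P_cr = n·P = 3.1 × 48.0 = 148.8 kN
L_e = K·L = 1 × 1.49 = 1.490 m
Required I = P_cr·L_e²/(π²E) = 1.488×10^5 × 1.490² / (π² × 1.09×10^11) = 3.071×10^-7 m⁴
I_req = 3.071×10^5 mm⁴
Rectangle, weak axis: I_min = h·b³/12 with h = 158 mm fixed  ⇒  b = (12I/h)^(1/3) = 28.6 mm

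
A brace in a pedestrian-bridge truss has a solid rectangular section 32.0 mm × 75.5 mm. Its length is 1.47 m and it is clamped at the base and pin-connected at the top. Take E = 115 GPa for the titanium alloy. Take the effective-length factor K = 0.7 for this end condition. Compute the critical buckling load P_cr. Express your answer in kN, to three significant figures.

Buckling occurs about the weak axis: I_min = h·b³/12 with b = 32.0 mm (the shorter side).
I_min = 75.5×32.0³/12 = 2.062×10^5 mm⁴
I = 2.062×10^5 mm⁴ = 2.062×10^-7 m⁴
Effective length L_e = K·L = 0.7 × 1.47 = 1.029 m
P_cr = π²EI / L_e² = π² × 115×10⁹ × 2.062×10^-7 / 1.029² = 2.210×10^5 N

P_cr ≈ 221 kN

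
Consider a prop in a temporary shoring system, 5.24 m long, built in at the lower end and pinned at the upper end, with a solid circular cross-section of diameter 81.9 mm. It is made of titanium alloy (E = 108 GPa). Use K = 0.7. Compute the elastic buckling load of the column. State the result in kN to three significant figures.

P_cr ≈ 175 kN

I = πd⁴/64 = π×81.9⁴/64 = 2.209×10^6 mm⁴
I = 2.209×10^6 mm⁴ = 2.209×10^-6 m⁴
Effective length L_e = K·L = 0.7 × 5.24 = 3.668 m
P_cr = π²EI / L_e² = π² × 108×10⁹ × 2.209×10^-6 / 3.668² = 1.750×10^5 N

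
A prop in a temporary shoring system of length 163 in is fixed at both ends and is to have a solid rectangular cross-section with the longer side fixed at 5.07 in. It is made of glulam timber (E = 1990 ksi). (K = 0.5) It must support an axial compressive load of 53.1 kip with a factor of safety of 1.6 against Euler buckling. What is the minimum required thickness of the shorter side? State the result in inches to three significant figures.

b ≈ 4.08 in

Required P_cr = n·P = 1.6 × 53.1 = 84.96 kip
L_e = K·L = 0.5 × 163 = 81.50 in
Required I = P_cr·L_e²/(π²E) = 8.496×10^4 × 81.50² / (π² × 1.99×10^6) = 28.73 in⁴
Rectangle, weak axis: I_min = h·b³/12 with h = 5.07 in fixed  ⇒  b = (12I/h)^(1/3) = 4.08 in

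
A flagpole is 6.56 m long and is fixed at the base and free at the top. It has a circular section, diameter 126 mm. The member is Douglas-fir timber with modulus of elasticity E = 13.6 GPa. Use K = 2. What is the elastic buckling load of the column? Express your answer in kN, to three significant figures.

I = πd⁴/64 = π×126⁴/64 = 1.237×10^7 mm⁴
I = 1.237×10^7 mm⁴ = 1.237×10^-5 m⁴
Effective length L_e = K·L = 2 × 6.56 = 13.12 m
P_cr = π²EI / L_e² = π² × 13.6×10⁹ × 1.237×10^-5 / 13.12² = 9.648×10^3 N

P_cr ≈ 9.65 kN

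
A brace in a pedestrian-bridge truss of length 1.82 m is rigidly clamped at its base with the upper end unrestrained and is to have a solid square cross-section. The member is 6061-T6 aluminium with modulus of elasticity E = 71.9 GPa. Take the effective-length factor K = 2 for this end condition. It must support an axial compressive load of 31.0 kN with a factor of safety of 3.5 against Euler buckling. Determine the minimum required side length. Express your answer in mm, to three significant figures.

Required P_cr = n·P = 3.5 × 31.0 = 108.5 kN
L_e = K·L = 2 × 1.82 = 3.640 m
Required I = P_cr·L_e²/(π²E) = 1.085×10^5 × 3.640² / (π² × 7.19×10^10) = 2.026×10^-6 m⁴
I_req = 2.026×10^6 mm⁴
Solid square: I = a⁴/12  ⇒  a = (12I)^(1/4) = (12×2.026×10^6)^(1/4) = 70.2 mm

a ≈ 70.2 mm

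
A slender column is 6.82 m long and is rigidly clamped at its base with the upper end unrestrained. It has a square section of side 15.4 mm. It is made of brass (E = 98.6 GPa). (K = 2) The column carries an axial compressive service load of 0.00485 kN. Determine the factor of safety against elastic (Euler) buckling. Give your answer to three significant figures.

n ≈ 5.05

I = a⁴/12 = 15.4⁴/12 = 4.687×10^3 mm⁴
I = 4.687×10^3 mm⁴ = 4.687×10^-9 m⁴
Effective length L_e = K·L = 2 × 6.82 = 13.64 m
P_cr = π²EI / L_e² = π² × 98.6×10⁹ × 4.687×10^-9 / 13.64² = 24.52 N
Factor of safety n = P_cr / P = 0.024516 / 0.00485 = 5.05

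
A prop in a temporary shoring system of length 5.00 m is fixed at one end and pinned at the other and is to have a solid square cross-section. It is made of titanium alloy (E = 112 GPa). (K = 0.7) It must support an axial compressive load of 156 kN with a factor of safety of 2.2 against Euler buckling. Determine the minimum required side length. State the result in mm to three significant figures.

Required P_cr = n·P = 2.2 × 156 = 343.2 kN
L_e = K·L = 0.7 × 5.00 = 3.500 m
Required I = P_cr·L_e²/(π²E) = 3.432×10^5 × 3.500² / (π² × 1.12×10^11) = 3.803×10^-6 m⁴
I_req = 3.803×10^6 mm⁴
Solid square: I = a⁴/12  ⇒  a = (12I)^(1/4) = (12×3.803×10^6)^(1/4) = 82.2 mm

a ≈ 82.2 mm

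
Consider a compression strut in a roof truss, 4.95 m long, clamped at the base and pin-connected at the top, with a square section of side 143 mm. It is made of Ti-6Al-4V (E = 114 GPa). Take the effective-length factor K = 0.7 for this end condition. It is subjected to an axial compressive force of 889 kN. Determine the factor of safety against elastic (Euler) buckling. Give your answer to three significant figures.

I = a⁴/12 = 143⁴/12 = 3.485×10^7 mm⁴
I = 3.485×10^7 mm⁴ = 3.485×10^-5 m⁴
Effective length L_e = K·L = 0.7 × 4.95 = 3.465 m
P_cr = π²EI / L_e² = π² × 114×10⁹ × 3.485×10^-5 / 3.465² = 3.266×10^6 N
Factor of safety n = P_cr / P = 3265.6 / 889 = 3.67

n ≈ 3.67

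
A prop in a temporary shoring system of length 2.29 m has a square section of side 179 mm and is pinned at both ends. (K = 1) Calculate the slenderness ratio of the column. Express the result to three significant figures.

For a square r = a/√12 = 179/√12 = 51.67 mm
L_e = K·L = 1 × 2.29 m = 2.290 m = 2290.0 mm
λ = L_e / r_min = 2290.0 / 51.67 = 44.3

λ ≈ 44.3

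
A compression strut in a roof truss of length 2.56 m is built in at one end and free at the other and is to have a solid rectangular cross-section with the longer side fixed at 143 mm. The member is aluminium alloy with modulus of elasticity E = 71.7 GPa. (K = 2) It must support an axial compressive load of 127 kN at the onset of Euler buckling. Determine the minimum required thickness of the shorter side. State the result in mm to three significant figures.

L_e = K·L = 2 × 2.56 = 5.120 m
Required I = P_cr·L_e²/(π²E) = 1.270×10^5 × 5.120² / (π² × 7.17×10^10) = 4.705×10^-6 m⁴
I_req = 4.705×10^6 mm⁴
Rectangle, weak axis: I_min = h·b³/12 with h = 143 mm fixed  ⇒  b = (12I/h)^(1/3) = 73.4 mm

b ≈ 73.4 mm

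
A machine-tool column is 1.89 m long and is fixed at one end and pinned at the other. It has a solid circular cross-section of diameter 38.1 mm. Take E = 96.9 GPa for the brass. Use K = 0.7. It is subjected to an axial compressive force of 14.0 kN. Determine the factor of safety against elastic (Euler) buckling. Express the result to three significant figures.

n ≈ 4.04

I = πd⁴/64 = π×38.1⁴/64 = 1.034×10^5 mm⁴
I = 1.034×10^5 mm⁴ = 1.034×10^-7 m⁴
Effective length L_e = K·L = 0.7 × 1.89 = 1.323 m
P_cr = π²EI / L_e² = π² × 96.9×10⁹ × 1.034×10^-7 / 1.323² = 5.652×10^4 N
Factor of safety n = P_cr / P = 56.516 / 14.0 = 4.04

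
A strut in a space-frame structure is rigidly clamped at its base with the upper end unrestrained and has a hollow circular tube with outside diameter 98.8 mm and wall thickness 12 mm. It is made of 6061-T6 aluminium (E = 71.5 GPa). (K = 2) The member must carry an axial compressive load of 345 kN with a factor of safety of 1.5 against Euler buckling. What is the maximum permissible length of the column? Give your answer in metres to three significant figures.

Inner diameter d_i = 98.8 − 2×12 = 74.80 mm
I = π(d_o⁴ − d_i⁴)/64 = π(98.8⁴ − 74.80⁴)/64 = 3.141×10^6 mm⁴
I = 3.141×10^-6 m⁴
Required critical load P_cr = n·P = 1.5 × 345 = 517.5 kN = 5.175×10^5 N
From P_cr = π²EI/(K·L)²:  L = (1/K)·√(π²EI/P_cr) = (1/2)·√(π²×7.15×10^10×3.141×10^-6/5.175×10^5)
L = 1.03 m

L_max ≈ 1.03 m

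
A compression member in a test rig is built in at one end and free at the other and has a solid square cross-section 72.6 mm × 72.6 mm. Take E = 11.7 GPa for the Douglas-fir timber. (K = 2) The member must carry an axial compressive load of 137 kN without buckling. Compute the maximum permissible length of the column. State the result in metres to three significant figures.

I = a⁴/12 = 72.6⁴/12 = 2.315×10^6 mm⁴
I = 2.315×10^-6 m⁴
At the buckling limit P_cr = P = 1.370×10^5 N
From P_cr = π²EI/(K·L)²:  L = (1/K)·√(π²EI/P_cr) = (1/2)·√(π²×1.17×10^10×2.315×10^-6/1.370×10^5)
L = 0.698 m

L_max ≈ 0.698 m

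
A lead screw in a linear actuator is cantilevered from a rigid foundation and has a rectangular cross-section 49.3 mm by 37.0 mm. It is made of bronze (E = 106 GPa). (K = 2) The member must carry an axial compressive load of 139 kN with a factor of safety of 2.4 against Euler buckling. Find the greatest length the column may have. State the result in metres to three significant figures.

Buckling occurs about the weak axis: I_min = h·b³/12 with b = 37.0 mm (the shorter side).
I_min = 49.3×37.0³/12 = 2.081×10^5 mm⁴
I = 2.081×10^-7 m⁴
Required critical load P_cr = n·P = 2.4 × 139 = 333.6 kN = 3.336×10^5 N
From P_cr = π²EI/(K·L)²:  L = (1/K)·√(π²EI/P_cr) = (1/2)·√(π²×1.06×10^11×2.081×10^-7/3.336×10^5)
L = 0.404 m

L_max ≈ 0.404 m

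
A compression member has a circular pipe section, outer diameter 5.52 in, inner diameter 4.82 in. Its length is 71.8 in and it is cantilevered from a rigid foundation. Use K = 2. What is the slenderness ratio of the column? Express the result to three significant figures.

d_o = 5.52 in, d_i = 4.82 in
I = π(d_o⁴ − d_i⁴)/64 = π(5.52⁴ − 4.820⁴)/64 = 19.08 in⁴
A = 5.685 in²;  r_min = √(I/A) = √(19.08/5.685) = 1.832 in
L_e = K·L = 2 × 71.8 = 143.6 in
λ = L_e / r_min = 143.60 / 1.832 = 78.4

λ ≈ 78.4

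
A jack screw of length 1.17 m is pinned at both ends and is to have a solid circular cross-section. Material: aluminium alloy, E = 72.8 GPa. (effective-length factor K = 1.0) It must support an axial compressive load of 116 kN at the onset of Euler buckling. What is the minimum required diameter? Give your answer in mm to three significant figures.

d ≈ 46.1 mm

L_e = K·L = 1 × 1.17 = 1.170 m
Required I = P_cr·L_e²/(π²E) = 1.160×10^5 × 1.170² / (π² × 7.28×10^10) = 2.210×10^-7 m⁴
I_req = 2.210×10^5 mm⁴
Solid circle: I = πd⁴/64  ⇒  d = (64I/π)^(1/4) = (64×2.210×10^5/π)^(1/4) = 46.1 mm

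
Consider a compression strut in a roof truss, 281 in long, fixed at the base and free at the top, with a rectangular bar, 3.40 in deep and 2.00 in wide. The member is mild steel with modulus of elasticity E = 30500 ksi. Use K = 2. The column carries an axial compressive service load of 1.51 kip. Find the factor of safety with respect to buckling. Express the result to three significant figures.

Buckling occurs about the weak axis: I_min = h·b³/12 with b = 2.00 in (the shorter side).
I_min = 3.40×2.00³/12 = 2.267 in⁴
Effective length L_e = K·L = 2 × 281 = 562.0 in
P_cr = π²EI / L_e² = π² × 30500×10³ × 2.267 / 562.0² = 2.160×10^3 lb
Factor of safety n = P_cr / P = 2.1603 / 1.51 = 1.43

n ≈ 1.43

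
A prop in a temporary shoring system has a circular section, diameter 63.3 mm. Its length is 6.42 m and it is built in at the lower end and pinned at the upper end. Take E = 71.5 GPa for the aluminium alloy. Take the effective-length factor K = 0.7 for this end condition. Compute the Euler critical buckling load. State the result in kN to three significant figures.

P_cr ≈ 27.5 kN

I = πd⁴/64 = π×63.3⁴/64 = 7.881×10^5 mm⁴
I = 7.881×10^5 mm⁴ = 7.881×10^-7 m⁴
Effective length L_e = K·L = 0.7 × 6.42 = 4.494 m
P_cr = π²EI / L_e² = π² × 71.5×10⁹ × 7.881×10^-7 / 4.494² = 2.754×10^4 N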